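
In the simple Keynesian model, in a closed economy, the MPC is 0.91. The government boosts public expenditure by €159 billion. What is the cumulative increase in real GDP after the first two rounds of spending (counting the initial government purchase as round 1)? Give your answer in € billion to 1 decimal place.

€303.7 billion

Round 1 adds ΔG = €159 billion; each later round is MPC = 0.91 times the previous.
After 2 rounds: 159 + 144.69 = ΔG·(1 − c^2)/(1 − c) = 159 × (1 − 0.8281)/0.09 ≈ €303.7 billion.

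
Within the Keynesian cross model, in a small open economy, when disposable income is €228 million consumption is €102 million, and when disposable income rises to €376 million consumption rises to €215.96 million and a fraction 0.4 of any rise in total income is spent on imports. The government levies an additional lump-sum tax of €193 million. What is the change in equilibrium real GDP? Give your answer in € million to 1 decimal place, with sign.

MPC = ΔC/ΔYd = (215.96 − 102)/(376 − 228) = 113.96/148 = 0.77.
A lump-sum tax change of +€193 million shifts disposable income by −€193 million; first-round consumption changes by −c × ΔT = −0.77 × (+€193 million) = −€148.61 million.
Expenditure multiplier = 1/(1 − c + m) = 1/(1 − 0.77 + 0.4) = 1/0.63 ≈ 1.587.
The tax multiplier is −c × k ≈ −1.222, so ΔY = k × (−c·ΔT) = (−€148.61 million) / 0.63 ≈ −€235.9 million.

−€235.9 million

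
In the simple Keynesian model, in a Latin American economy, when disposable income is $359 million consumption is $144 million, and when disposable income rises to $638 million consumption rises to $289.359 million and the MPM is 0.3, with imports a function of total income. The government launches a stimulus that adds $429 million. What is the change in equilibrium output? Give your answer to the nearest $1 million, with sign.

MPC = ΔC/ΔYd = (289.359 − 144)/(638 − 359) = 145.359/279 = 0.521.
Spending multiplier = 1/(1 − c + m) = 1/(1 − 0.521 + 0.3) = 1/0.779 ≈ 1.284.
ΔY = k × ΔG = (+$429 million) / 0.779 ≈ +$551 million.

+$551 million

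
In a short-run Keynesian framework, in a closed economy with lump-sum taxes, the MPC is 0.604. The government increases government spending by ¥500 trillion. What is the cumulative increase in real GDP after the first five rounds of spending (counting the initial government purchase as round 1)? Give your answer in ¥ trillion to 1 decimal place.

¥1,161.1 trillion

Round 1 adds ΔG = ¥500 trillion; each later round is MPC = 0.604 times the previous.
After 5 rounds: 500 + 302 + 182.408 + 110.174432 + 66.545356928 = ΔG·(1 − c^5)/(1 − c) = 500 × (1 − 0.080386791169024)/0.396 ≈ ¥1,161.1 trillion.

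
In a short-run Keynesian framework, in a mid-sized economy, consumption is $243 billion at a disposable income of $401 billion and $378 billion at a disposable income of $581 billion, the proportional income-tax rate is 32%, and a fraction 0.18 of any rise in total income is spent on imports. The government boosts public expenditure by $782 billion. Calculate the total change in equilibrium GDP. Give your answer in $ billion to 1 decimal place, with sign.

MPC = ΔC/ΔYd = (378 − 243)/(581 − 401) = 135/180 = 0.75.
Government-spending multiplier = 1/(1 − c(1−t) + m) = 1/(1 − 0.75×0.68 + 0.18) = 1/0.67 ≈ 1.493.
ΔY = k × ΔG = (+$782 billion) / 0.67 ≈ +$1,167.2 billion.

+$1,167.2 billion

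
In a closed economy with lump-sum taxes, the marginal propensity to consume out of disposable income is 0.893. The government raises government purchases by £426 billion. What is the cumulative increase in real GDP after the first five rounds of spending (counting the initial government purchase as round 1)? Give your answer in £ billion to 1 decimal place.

£1,720.4 billion

Round 1 adds ΔG = £426 billion; each later round is MPC = 0.893 times the previous.
After 5 rounds: 426 + 380.418 + 339.713274 + 303.363953682 + 270.904010638026 = ΔG·(1 − c^5)/(1 − c) = 426 × (1 − 0.567880942487693)/0.107 ≈ £1,720.4 billion.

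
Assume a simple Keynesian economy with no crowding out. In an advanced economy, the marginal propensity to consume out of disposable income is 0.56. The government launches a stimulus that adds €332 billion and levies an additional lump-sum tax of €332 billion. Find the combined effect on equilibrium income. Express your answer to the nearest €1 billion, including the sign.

Expenditure multiplier = 1/(1 − MPC) = 1/(1 − 0.56) = 1/0.44 ≈ 2.273.
ΔG contributes k·ΔG = (+€332 billion) / 0.44 ≈ +€754.5 billion.
ΔT of +€332 billion changes first-round spending by −c·ΔT = −€185.92 billion, contributing k·(−c·ΔT) = (−€185.92 billion) / 0.44 ≈ −€422.5 billion.
With ΔG = ΔT and no other leakages, the balanced-budget multiplier is 1, so ΔY = ΔG = +€332 billion.

+€332 billion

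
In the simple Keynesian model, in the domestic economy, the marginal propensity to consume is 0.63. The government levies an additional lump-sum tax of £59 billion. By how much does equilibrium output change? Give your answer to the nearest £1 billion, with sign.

A lump-sum tax change of +£59 billion shifts disposable income by −£59 billion; first-round consumption changes by −c × ΔT = −0.63 × (+£59 billion) = −£37.17 billion.
Expenditure multiplier = 1/(1 − MPC) = 1/(1 − 0.63) = 1/0.37 ≈ 2.703.
The tax multiplier is −c × k ≈ −1.703, so ΔY = k × (−c·ΔT) = (−£37.17 billion) / 0.37 ≈ −£100 billion.

−£100 billion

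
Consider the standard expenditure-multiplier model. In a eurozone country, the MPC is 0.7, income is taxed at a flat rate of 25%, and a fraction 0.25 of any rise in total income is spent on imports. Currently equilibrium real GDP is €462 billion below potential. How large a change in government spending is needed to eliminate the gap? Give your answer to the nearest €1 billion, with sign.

+€335 billion

Spending multiplier = 1/(1 − c(1−t) + m) = 1/(1 − 0.7×0.75 + 0.25) = 1/0.725 ≈ 1.379.
Need ΔY = +€462 billion, so ΔG = ΔY/k = (+€462 billion) × 0.725 ≈ +€335 billion.
The government should increase government spending by €335 billion.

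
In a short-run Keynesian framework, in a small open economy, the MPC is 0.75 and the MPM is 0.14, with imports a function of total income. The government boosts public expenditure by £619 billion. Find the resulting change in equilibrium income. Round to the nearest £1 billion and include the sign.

+£1,587 billion

Government-spending multiplier = 1/(1 − c + m) = 1/(1 − 0.75 + 0.14) = 1/0.39 ≈ 2.564.
ΔY = k × ΔG = (+£619 billion) / 0.39 ≈ +£1,587 billion.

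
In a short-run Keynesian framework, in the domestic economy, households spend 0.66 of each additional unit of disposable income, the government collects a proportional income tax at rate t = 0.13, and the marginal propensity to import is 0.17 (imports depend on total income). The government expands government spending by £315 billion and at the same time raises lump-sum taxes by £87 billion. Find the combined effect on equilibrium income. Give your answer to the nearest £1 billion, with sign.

+£432 billion

Expenditure multiplier = 1/(1 − c(1−t) + m) = 1/(1 − 0.66×0.87 + 0.17) = 1/0.5958 ≈ 1.678.
ΔG contributes k·ΔG = (+£315 billion) / 0.5958 ≈ +£528.7 billion.
ΔT of +£87 billion changes first-round spending by −c·ΔT = −£57.42 billion, contributing k·(−c·ΔT) = (−£57.42 billion) / 0.5958 ≈ −£96.4 billion.
Net ΔY = k(ΔG − c·ΔT) = (+£257.58 billion) / 0.5958 ≈ +£432 billion.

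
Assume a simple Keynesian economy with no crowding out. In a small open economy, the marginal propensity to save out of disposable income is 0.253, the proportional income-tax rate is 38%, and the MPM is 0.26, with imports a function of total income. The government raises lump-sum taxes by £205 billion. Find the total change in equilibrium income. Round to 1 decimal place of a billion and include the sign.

−£192.2 billion

MPC = 1 − MPS = 1 − 0.253 = 0.747.
A lump-sum tax change of +£205 billion shifts disposable income by −£205 billion; first-round consumption changes by −c × ΔT = −0.747 × (+£205 billion) = −£153.135 billion.
Expenditure multiplier = 1/(1 − c(1−t) + m) = 1/(1 − 0.747×0.62 + 0.26) = 1/0.79686 ≈ 1.255.
The tax multiplier is −c × k ≈ −0.937, so ΔY = k × (−c·ΔT) = (−£153.135 billion) / 0.79686 ≈ −£192.2 billion.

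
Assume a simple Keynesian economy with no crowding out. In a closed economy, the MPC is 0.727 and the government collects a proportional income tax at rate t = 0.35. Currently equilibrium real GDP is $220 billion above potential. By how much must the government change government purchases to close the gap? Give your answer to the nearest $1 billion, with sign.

−$116 billion

Spending multiplier = 1/(1 − c(1−t)) = 1/(1 − 0.727×0.65) = 1/0.52745 ≈ 1.896.
Need ΔY = −$220 billion, so ΔG = ΔY/k = (−$220 billion) × 0.52745 ≈ −$116 billion.
The government should cut government purchases by $116 billion.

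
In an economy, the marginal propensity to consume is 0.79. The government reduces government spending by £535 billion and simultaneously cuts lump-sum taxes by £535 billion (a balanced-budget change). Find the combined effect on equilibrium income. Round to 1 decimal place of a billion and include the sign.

Expenditure multiplier = 1/(1 − MPC) = 1/(1 − 0.79) = 1/0.21 ≈ 4.762.
ΔG contributes k·ΔG = (−£535 billion) / 0.21 ≈ −£2,547.6 billion.
ΔT of −£535 billion changes first-round spending by −c·ΔT = +£422.65 billion, contributing k·(−c·ΔT) = (+£422.65 billion) / 0.21 ≈ +£2,012.6 billion.
With ΔG = ΔT and no other leakages, the balanced-budget multiplier is 1, so ΔY = ΔG = −£535 billion.

−£535.0 billion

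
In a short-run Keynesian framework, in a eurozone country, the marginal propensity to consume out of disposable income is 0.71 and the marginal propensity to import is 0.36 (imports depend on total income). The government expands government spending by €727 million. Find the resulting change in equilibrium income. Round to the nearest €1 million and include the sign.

+€1,118 million

Expenditure multiplier = 1/(1 − c + m) = 1/(1 − 0.71 + 0.36) = 1/0.65 ≈ 1.538.
ΔY = k × ΔG = (+€727 million) / 0.65 ≈ +€1,118 million.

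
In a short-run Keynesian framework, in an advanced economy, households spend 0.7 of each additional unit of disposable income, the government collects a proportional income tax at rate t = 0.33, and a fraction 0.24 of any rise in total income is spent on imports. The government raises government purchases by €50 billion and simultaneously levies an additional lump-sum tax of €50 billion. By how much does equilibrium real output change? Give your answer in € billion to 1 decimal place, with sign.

+€19.5 billion

Expenditure multiplier = 1/(1 − c(1−t) + m) = 1/(1 − 0.7×0.67 + 0.24) = 1/0.771 ≈ 1.297.
ΔG contributes k·ΔG = (+€50 billion) / 0.771 ≈ +€64.9 billion.
ΔT of +€50 billion changes first-round spending by −c·ΔT = −€35 billion, contributing k·(−c·ΔT) = (−€35 billion) / 0.771 ≈ −€45.4 billion.
Net ΔY = k(ΔG − c·ΔT) = (+€15 billion) / 0.771 ≈ +€19.5 billion.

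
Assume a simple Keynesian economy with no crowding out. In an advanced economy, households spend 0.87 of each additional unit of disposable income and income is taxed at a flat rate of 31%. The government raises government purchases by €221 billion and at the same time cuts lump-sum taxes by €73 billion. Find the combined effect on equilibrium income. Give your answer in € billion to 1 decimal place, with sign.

Expenditure multiplier = 1/(1 − c(1−t)) = 1/(1 − 0.87×0.69) = 1/0.3997 ≈ 2.502.
ΔG contributes k·ΔG = (+€221 billion) / 0.3997 ≈ +€552.9 billion.
ΔT of −€73 billion changes first-round spending by −c·ΔT = +€63.51 billion, contributing k·(−c·ΔT) = (+€63.51 billion) / 0.3997 ≈ +€158.9 billion.
Net ΔY = k(ΔG − c·ΔT) = (+€284.51 billion) / 0.3997 ≈ +€711.8 billion.

+€711.8 billion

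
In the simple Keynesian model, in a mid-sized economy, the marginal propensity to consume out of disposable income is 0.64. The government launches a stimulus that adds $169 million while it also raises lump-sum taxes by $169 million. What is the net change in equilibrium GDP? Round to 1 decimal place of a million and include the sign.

+$169.0 million

Expenditure multiplier = 1/(1 − MPC) = 1/(1 − 0.64) = 1/0.36 ≈ 2.778.
ΔG contributes k·ΔG = (+$169 million) / 0.36 ≈ +$469.4 million.
ΔT of +$169 million changes first-round spending by −c·ΔT = −$108.16 million, contributing k·(−c·ΔT) = (−$108.16 million) / 0.36 ≈ −$300.4 million.
With ΔG = ΔT and no other leakages, the balanced-budget multiplier is 1, so ΔY = ΔG = +$169 million.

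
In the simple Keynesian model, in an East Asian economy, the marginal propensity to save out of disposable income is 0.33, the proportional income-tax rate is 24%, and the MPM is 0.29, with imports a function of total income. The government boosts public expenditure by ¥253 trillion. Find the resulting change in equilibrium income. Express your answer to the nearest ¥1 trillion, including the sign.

MPC = 1 − MPS = 1 − 0.33 = 0.67.
Government-spending multiplier = 1/(1 − c(1−t) + m) = 1/(1 − 0.67×0.76 + 0.29) = 1/0.7808 ≈ 1.281.
ΔY = k × ΔG = (+¥253 trillion) / 0.7808 ≈ +¥324 trillion.

+¥324 trillion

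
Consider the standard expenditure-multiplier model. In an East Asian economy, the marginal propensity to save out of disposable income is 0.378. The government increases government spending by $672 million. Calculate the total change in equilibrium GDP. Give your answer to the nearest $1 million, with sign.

+$1,778 million

MPC = 1 − MPS = 1 − 0.378 = 0.622.
Spending multiplier = 1/(1 − MPC) = 1/(1 − 0.622) = 1/0.378 ≈ 2.646.
ΔY = k × ΔG = (+$672 million) / 0.378 ≈ +$1,778 million.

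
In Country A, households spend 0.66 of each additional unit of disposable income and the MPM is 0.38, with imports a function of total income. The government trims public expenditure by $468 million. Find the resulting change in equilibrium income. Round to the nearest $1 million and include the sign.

Expenditure multiplier = 1/(1 − c + m) = 1/(1 − 0.66 + 0.38) = 1/0.72 ≈ 1.389.
ΔY = k × ΔG = (−$468 million) / 0.72 = −$650 million.

−$650 million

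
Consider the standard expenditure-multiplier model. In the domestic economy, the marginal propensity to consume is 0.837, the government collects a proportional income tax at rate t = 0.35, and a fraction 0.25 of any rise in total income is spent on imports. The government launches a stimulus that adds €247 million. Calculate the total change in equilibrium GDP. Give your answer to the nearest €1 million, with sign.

Government-spending multiplier = 1/(1 − c(1−t) + m) = 1/(1 − 0.837×0.65 + 0.25) = 1/0.70595 ≈ 1.417.
ΔY = k × ΔG = (+€247 million) / 0.70595 ≈ +€350 million.

+€350 million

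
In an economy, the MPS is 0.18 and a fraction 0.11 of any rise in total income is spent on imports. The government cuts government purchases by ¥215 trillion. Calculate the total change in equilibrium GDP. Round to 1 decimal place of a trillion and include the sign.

MPC = 1 − MPS = 1 − 0.18 = 0.82.
Spending multiplier = 1/(1 − c + m) = 1/(1 − 0.82 + 0.11) = 1/0.29 ≈ 3.448.
ΔY = k × ΔG = (−¥215 trillion) / 0.29 ≈ −¥741.4 trillion.

−¥741.4 trillion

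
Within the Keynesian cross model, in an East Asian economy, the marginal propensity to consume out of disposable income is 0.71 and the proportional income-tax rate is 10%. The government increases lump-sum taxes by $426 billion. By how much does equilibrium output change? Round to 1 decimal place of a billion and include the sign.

A lump-sum tax change of +$426 billion shifts disposable income by −$426 billion; first-round consumption changes by −c × ΔT = −0.71 × (+$426 billion) = −$302.46 billion.
Expenditure multiplier = 1/(1 − c(1−t)) = 1/(1 − 0.71×0.9) = 1/0.361 ≈ 2.77.
The tax multiplier is −c × k ≈ −1.967, so ΔY = k × (−c·ΔT) = (−$302.46 billion) / 0.361 ≈ −$837.8 billion.

−$837.8 billion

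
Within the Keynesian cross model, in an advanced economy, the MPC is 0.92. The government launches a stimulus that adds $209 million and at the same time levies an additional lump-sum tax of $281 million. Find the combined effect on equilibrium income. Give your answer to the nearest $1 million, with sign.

−$619 million

Expenditure multiplier = 1/(1 − MPC) = 1/(1 − 0.92) = 1/0.08 = 12.5.
ΔG contributes k·ΔG = (+$209 million) / 0.08 = +$2,612.5 million.
ΔT of +$281 million changes first-round spending by −c·ΔT = −$258.52 million, contributing k·(−c·ΔT) = (−$258.52 million) / 0.08 = −$3,231.5 million.
Net ΔY = k(ΔG − c·ΔT) = (−$49.52 million) / 0.08 = −$619 million.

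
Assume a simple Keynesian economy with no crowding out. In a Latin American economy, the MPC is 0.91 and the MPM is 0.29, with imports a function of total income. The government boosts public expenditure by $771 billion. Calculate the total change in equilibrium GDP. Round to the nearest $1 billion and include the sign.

Government-spending multiplier = 1/(1 − c + m) = 1/(1 − 0.91 + 0.29) = 1/0.38 ≈ 2.632.
ΔY = k × ΔG = (+$771 billion) / 0.38 ≈ +$2,029 billion.

+$2,029 billion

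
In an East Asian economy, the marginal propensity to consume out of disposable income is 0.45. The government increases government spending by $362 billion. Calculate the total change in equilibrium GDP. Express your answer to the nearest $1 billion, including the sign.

+$658 billion

Expenditure multiplier = 1/(1 − MPC) = 1/(1 − 0.45) = 1/0.55 ≈ 1.818.
ΔY = k × ΔG = (+$362 billion) / 0.55 ≈ +$658 billion.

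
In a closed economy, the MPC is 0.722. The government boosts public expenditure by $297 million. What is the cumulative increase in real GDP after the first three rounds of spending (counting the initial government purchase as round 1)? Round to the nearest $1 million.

$666 million

Round 1 adds ΔG = $297 million; each later round is MPC = 0.722 times the previous.
After 3 rounds: 297 + 214.434 + 154.821348 = ΔG·(1 − c^3)/(1 − c) = 297 × (1 − 0.376367048)/0.278 ≈ $666 million.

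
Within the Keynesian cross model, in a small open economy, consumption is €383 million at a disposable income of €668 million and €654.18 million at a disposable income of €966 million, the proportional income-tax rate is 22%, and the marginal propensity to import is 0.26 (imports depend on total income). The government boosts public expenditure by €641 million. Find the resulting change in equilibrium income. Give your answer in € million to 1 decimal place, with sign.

MPC = ΔC/ΔYd = (654.18 − 383)/(966 − 668) = 271.18/298 = 0.91.
Spending multiplier = 1/(1 − c(1−t) + m) = 1/(1 − 0.91×0.78 + 0.26) = 1/0.5502 ≈ 1.818.
ΔY = k × ΔG = (+€641 million) / 0.5502 ≈ +€1,165 million.

+€1,165.0 million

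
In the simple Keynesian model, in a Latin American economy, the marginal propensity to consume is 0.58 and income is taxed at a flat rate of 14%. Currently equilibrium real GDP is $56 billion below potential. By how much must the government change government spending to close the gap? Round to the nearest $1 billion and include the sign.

+$28 billion

Spending multiplier = 1/(1 − c(1−t)) = 1/(1 − 0.58×0.86) = 1/0.5012 ≈ 1.995.
Need ΔY = +$56 billion, so ΔG = ΔY/k = (+$56 billion) × 0.5012 ≈ +$28 billion.
The government should increase government spending by $28 billion.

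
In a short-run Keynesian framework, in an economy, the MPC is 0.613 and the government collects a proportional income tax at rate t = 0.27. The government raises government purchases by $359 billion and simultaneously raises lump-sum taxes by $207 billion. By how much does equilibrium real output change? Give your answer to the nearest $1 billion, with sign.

+$420 billion

Expenditure multiplier = 1/(1 − c(1−t)) = 1/(1 − 0.613×0.73) = 1/0.55251 ≈ 1.81.
ΔG contributes k·ΔG = (+$359 billion) / 0.55251 ≈ +$649.8 billion.
ΔT of +$207 billion changes first-round spending by −c·ΔT = −$126.891 billion, contributing k·(−c·ΔT) = (−$126.891 billion) / 0.55251 ≈ −$229.7 billion.
Net ΔY = k(ΔG − c·ΔT) = (+$232.109 billion) / 0.55251 ≈ +$420 billion.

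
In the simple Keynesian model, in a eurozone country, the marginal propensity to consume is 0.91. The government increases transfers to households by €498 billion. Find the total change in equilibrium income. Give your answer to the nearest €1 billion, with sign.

The transfer change shifts disposable income by +€498 billion, so first-round consumption changes by c·ΔTR = 0.91 × (+€498 billion) = +€453.18 billion.
Expenditure multiplier = 1/(1 − MPC) = 1/(1 − 0.91) = 1/0.09 ≈ 11.111.
The transfer multiplier is c × k ≈ 10.111, so ΔY = k × (c·ΔTR) = (+€453.18 billion) / 0.09 ≈ +€5,035 billion.

+€5,035 billion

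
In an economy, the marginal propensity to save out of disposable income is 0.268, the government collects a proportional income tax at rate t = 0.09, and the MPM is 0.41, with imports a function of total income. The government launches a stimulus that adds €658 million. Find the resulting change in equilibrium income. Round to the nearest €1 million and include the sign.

MPC = 1 − MPS = 1 − 0.268 = 0.732.
Spending multiplier = 1/(1 − c(1−t) + m) = 1/(1 − 0.732×0.91 + 0.41) = 1/0.74388 ≈ 1.344.
ΔY = k × ΔG = (+€658 million) / 0.74388 ≈ +€885 million.

+€885 million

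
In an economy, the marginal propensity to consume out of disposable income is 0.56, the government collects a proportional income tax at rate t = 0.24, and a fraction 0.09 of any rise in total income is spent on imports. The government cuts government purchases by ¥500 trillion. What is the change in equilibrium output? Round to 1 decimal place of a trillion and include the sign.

Government-spending multiplier = 1/(1 − c(1−t) + m) = 1/(1 − 0.56×0.76 + 0.09) = 1/0.6644 ≈ 1.505.
ΔY = k × ΔG = (−¥500 trillion) / 0.6644 ≈ −¥752.6 trillion.

−¥752.6 trillion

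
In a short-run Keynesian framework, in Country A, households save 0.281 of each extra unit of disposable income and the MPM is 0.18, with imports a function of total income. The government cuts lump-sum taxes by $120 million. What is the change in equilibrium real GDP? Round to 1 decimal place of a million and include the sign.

MPC = 1 − MPS = 1 − 0.281 = 0.719.
A lump-sum tax change of −$120 million shifts disposable income by +$120 million; first-round consumption changes by −c × ΔT = −0.719 × (−$120 million) = +$86.28 million.
Expenditure multiplier = 1/(1 − c + m) = 1/(1 − 0.719 + 0.18) = 1/0.461 ≈ 2.169.
The tax multiplier is −c × k ≈ −1.56, so ΔY = k × (−c·ΔT) = (+$86.28 million) / 0.461 ≈ +$187.2 million.

+$187.2 million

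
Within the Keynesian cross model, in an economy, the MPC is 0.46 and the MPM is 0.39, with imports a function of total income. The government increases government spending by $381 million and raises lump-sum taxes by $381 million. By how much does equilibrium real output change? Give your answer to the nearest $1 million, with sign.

+$221 million

Expenditure multiplier = 1/(1 − c + m) = 1/(1 − 0.46 + 0.39) = 1/0.93 ≈ 1.075.
ΔG contributes k·ΔG = (+$381 million) / 0.93 ≈ +$409.7 million.
ΔT of +$381 million changes first-round spending by −c·ΔT = −$175.26 million, contributing k·(−c·ΔT) = (−$175.26 million) / 0.93 ≈ −$188.5 million.
Net ΔY = k(ΔG − c·ΔT) = (+$205.74 million) / 0.93 ≈ +$221 million.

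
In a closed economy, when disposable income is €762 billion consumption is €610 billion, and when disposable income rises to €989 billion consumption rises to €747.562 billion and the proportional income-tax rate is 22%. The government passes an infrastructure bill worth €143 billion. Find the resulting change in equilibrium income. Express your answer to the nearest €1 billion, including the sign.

MPC = ΔC/ΔYd = (747.562 − 610)/(989 − 762) = 137.562/227 = 0.606.
Government-spending multiplier = 1/(1 − c(1−t)) = 1/(1 − 0.606×0.78) = 1/0.52732 ≈ 1.896.
ΔY = k × ΔG = (+€143 billion) / 0.52732 ≈ +€271 billion.

+€271 billion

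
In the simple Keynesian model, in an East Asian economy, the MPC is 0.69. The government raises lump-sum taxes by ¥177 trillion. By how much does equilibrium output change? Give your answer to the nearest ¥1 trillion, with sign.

−¥394 trillion

A lump-sum tax change of +¥177 trillion shifts disposable income by −¥177 trillion; first-round consumption changes by −c × ΔT = −0.69 × (+¥177 trillion) = −¥122.13 trillion.
Expenditure multiplier = 1/(1 − MPC) = 1/(1 − 0.69) = 1/0.31 ≈ 3.226.
The tax multiplier is −c × k ≈ −2.226, so ΔY = k × (−c·ΔT) = (−¥122.13 trillion) / 0.31 ≈ −¥394 trillion.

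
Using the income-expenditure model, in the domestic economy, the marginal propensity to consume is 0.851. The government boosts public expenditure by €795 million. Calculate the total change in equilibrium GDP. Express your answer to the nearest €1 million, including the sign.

+€5,336 million

Government-spending multiplier = 1/(1 − MPC) = 1/(1 − 0.851) = 1/0.149 ≈ 6.711.
ΔY = k × ΔG = (+€795 million) / 0.149 ≈ +€5,336 million.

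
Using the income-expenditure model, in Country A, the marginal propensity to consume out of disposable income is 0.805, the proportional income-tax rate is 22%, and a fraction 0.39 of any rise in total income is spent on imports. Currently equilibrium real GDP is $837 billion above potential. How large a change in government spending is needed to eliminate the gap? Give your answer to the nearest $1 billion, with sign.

Spending multiplier = 1/(1 − c(1−t) + m) = 1/(1 − 0.805×0.78 + 0.39) = 1/0.7621 ≈ 1.312.
Need ΔY = −$837 billion, so ΔG = ΔY/k = (−$837 billion) × 0.7621 ≈ −$638 billion.
The government should cut government spending by $638 billion.

−$638 billion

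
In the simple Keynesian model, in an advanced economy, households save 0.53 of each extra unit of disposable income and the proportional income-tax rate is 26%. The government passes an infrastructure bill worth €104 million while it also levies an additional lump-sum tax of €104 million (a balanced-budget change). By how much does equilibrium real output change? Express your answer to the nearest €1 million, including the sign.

MPC = 1 − MPS = 1 − 0.53 = 0.47.
Expenditure multiplier = 1/(1 − c(1−t)) = 1/(1 − 0.47×0.74) = 1/0.6522 ≈ 1.533.
ΔG contributes k·ΔG = (+€104 million) / 0.6522 ≈ +€159.5 million.
ΔT of +€104 million changes first-round spending by −c·ΔT = −€48.88 million, contributing k·(−c·ΔT) = (−€48.88 million) / 0.6522 ≈ −€74.9 million.
Net ΔY = k(ΔG − c·ΔT) = (+€55.12 million) / 0.6522 ≈ +€85 million.

+€85 million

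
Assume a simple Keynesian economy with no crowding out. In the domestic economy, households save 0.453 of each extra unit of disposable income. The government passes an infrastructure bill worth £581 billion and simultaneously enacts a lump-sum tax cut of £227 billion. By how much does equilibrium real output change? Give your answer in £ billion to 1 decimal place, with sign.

+£1,556.7 billion

MPC = 1 − MPS = 1 − 0.453 = 0.547.
Expenditure multiplier = 1/(1 − MPC) = 1/(1 − 0.547) = 1/0.453 ≈ 2.208.
ΔG contributes k·ΔG = (+£581 billion) / 0.453 ≈ +£1,282.6 billion.
ΔT of −£227 billion changes first-round spending by −c·ΔT = +£124.169 billion, contributing k·(−c·ΔT) = (+£124.169 billion) / 0.453 ≈ +£274.1 billion.
Net ΔY = k(ΔG − c·ΔT) = (+£705.169 billion) / 0.453 ≈ +£1,556.7 billion.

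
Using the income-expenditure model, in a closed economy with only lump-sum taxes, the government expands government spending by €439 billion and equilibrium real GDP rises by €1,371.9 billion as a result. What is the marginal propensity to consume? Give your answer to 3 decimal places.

0.680

Implied spending multiplier k = ΔY/ΔG = 1,371.9/439 ≈ 3.1251.
Since k = 1/(1 − MPC), MPC = 1 − 1/k = 1 − ΔG/ΔY = 1 − 439/1,371.9 ≈ 0.680.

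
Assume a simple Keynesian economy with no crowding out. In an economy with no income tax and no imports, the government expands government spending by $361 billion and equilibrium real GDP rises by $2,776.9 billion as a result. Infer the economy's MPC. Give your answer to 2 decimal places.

0.87

Implied spending multiplier k = ΔY/ΔG = 2,776.9/361 ≈ 7.6922.
Since k = 1/(1 − MPC), MPC = 1 − 1/k = 1 − ΔG/ΔY = 1 − 361/2,776.9 ≈ 0.87.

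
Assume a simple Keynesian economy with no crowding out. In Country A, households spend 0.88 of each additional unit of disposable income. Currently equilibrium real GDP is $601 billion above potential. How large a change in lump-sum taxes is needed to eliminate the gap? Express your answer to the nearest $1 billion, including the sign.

+$82 billion

Spending multiplier = 1/(1 − MPC) = 1/(1 − 0.88) = 1/0.12 ≈ 8.333.
Tax multiplier = −c·k = −0.88/0.12 ≈ −7.333. Need ΔY = −$601 billion, so ΔT = ΔY/(−c·k) = −(−$601 billion) × 0.12 / 0.88 ≈ +$82 billion.
The government should raise lump-sum taxes by $82 billion.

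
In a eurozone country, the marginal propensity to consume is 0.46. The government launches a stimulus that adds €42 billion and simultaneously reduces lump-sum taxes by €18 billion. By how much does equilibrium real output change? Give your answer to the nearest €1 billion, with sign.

+€93 billion

Expenditure multiplier = 1/(1 − MPC) = 1/(1 − 0.46) = 1/0.54 ≈ 1.852.
ΔG contributes k·ΔG = (+€42 billion) / 0.54 ≈ +€77.8 billion.
ΔT of −€18 billion changes first-round spending by −c·ΔT = +€8.28 billion, contributing k·(−c·ΔT) = (+€8.28 billion) / 0.54 ≈ +€15.3 billion.
Net ΔY = k(ΔG − c·ΔT) = (+€50.28 billion) / 0.54 ≈ +€93 billion.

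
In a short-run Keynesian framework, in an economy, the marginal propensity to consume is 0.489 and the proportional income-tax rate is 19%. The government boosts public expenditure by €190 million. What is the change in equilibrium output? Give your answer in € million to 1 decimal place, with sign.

Government-spending multiplier = 1/(1 − c(1−t)) = 1/(1 − 0.489×0.81) = 1/0.60391 ≈ 1.656.
ΔY = k × ΔG = (+€190 million) / 0.60391 ≈ +€314.6 million.

+€314.6 million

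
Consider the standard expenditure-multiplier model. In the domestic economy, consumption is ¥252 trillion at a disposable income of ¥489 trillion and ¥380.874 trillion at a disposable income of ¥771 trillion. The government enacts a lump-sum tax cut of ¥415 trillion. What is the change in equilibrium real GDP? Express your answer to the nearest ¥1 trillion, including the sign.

+¥349 trillion

MPC = ΔC/ΔYd = (380.874 − 252)/(771 − 489) = 128.874/282 = 0.457.
A lump-sum tax change of −¥415 trillion shifts disposable income by +¥415 trillion; first-round consumption changes by −c × ΔT = −0.457 × (−¥415 trillion) = +¥189.655 trillion.
Expenditure multiplier = 1/(1 − MPC) = 1/(1 − 0.457) = 1/0.543 ≈ 1.842.
The tax multiplier is −c × k ≈ −0.842, so ΔY = k × (−c·ΔT) = (+¥189.655 trillion) / 0.543 ≈ +¥349 trillion.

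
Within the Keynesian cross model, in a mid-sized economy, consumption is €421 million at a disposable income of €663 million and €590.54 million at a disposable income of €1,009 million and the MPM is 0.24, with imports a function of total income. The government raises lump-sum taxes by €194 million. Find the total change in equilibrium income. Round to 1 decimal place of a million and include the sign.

−€126.7 million

MPC = ΔC/ΔYd = (590.54 − 421)/(1,009 − 663) = 169.54/346 = 0.49.
A lump-sum tax change of +€194 million shifts disposable income by −€194 million; first-round consumption changes by −c × ΔT = −0.49 × (+€194 million) = −€95.06 million.
Expenditure multiplier = 1/(1 − c + m) = 1/(1 − 0.49 + 0.24) = 1/0.75 ≈ 1.333.
The tax multiplier is −c × k ≈ −0.653, so ΔY = k × (−c·ΔT) = (−€95.06 million) / 0.75 ≈ −€126.7 million.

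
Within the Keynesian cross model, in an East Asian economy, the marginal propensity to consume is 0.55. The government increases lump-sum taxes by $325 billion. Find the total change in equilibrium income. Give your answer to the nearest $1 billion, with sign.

A lump-sum tax change of +$325 billion shifts disposable income by −$325 billion; first-round consumption changes by −c × ΔT = −0.55 × (+$325 billion) = −$178.75 billion.
Expenditure multiplier = 1/(1 − MPC) = 1/(1 − 0.55) = 1/0.45 ≈ 2.222.
The tax multiplier is −c × k ≈ −1.222, so ΔY = k × (−c·ΔT) = (−$178.75 billion) / 0.45 ≈ −$397 billion.

−$397 billion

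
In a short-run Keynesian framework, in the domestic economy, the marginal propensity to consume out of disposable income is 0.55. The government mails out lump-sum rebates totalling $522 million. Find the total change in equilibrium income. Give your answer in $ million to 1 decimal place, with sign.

A lump-sum tax change of −$522 million shifts disposable income by +$522 million; first-round consumption changes by −c × ΔT = −0.55 × (−$522 million) = +$287.1 million.
Expenditure multiplier = 1/(1 − MPC) = 1/(1 − 0.55) = 1/0.45 ≈ 2.222.
The tax multiplier is −c × k ≈ −1.222, so ΔY = k × (−c·ΔT) = (+$287.1 million) / 0.45 = +$638 million.

+$638.0 million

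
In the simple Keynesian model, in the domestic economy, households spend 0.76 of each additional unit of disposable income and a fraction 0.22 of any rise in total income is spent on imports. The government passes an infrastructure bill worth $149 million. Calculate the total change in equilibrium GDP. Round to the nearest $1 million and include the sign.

Government-spending multiplier = 1/(1 − c + m) = 1/(1 − 0.76 + 0.22) = 1/0.46 ≈ 2.174.
ΔY = k × ΔG = (+$149 million) / 0.46 ≈ +$324 million.

+$324 million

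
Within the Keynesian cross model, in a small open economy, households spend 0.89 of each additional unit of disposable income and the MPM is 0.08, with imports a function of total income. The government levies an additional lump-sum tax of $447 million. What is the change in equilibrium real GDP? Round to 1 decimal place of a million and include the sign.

−$2,093.8 million

A lump-sum tax change of +$447 million shifts disposable income by −$447 million; first-round consumption changes by −c × ΔT = −0.89 × (+$447 million) = −$397.83 million.
Expenditure multiplier = 1/(1 − c + m) = 1/(1 − 0.89 + 0.08) = 1/0.19 ≈ 5.263.
The tax multiplier is −c × k ≈ −4.684, so ΔY = k × (−c·ΔT) = (−$397.83 million) / 0.19 ≈ −$2,093.8 million.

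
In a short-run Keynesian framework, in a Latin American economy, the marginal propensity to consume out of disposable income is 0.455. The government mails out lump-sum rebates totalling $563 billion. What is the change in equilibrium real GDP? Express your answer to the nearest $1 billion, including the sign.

+$470 billion

A lump-sum tax change of −$563 billion shifts disposable income by +$563 billion; first-round consumption changes by −c × ΔT = −0.455 × (−$563 billion) = +$256.165 billion.
Expenditure multiplier = 1/(1 − MPC) = 1/(1 − 0.455) = 1/0.545 ≈ 1.835.
The tax multiplier is −c × k ≈ −0.835, so ΔY = k × (−c·ΔT) = (+$256.165 billion) / 0.545 ≈ +$470 billion.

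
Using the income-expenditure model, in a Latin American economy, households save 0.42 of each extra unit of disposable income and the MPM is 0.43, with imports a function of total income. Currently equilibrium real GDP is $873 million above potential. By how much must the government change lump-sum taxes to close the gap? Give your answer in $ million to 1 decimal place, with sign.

+$1,279.4 million

MPC = 1 − MPS = 1 − 0.42 = 0.58.
Spending multiplier = 1/(1 − c + m) = 1/(1 − 0.58 + 0.43) = 1/0.85 ≈ 1.176.
Tax multiplier = −c·k = −0.58/0.85 ≈ −0.682. Need ΔY = −$873 million, so ΔT = ΔY/(−c·k) = −(−$873 million) × 0.85 / 0.58 ≈ +$1,279.4 million.
The government should raise lump-sum taxes by $1,279.4 million.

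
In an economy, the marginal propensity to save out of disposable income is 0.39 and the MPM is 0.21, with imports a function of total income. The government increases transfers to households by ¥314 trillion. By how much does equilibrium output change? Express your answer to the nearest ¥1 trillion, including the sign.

MPC = 1 − MPS = 1 − 0.39 = 0.61.
The transfer change shifts disposable income by +¥314 trillion, so first-round consumption changes by c·ΔTR = 0.61 × (+¥314 trillion) = +¥191.54 trillion.
Expenditure multiplier = 1/(1 − c + m) = 1/(1 − 0.61 + 0.21) = 1/0.6 ≈ 1.667.
The transfer multiplier is c × k ≈ 1.017, so ΔY = k × (c·ΔTR) = (+¥191.54 trillion) / 0.6 ≈ +¥319 trillion.

+¥319 trillion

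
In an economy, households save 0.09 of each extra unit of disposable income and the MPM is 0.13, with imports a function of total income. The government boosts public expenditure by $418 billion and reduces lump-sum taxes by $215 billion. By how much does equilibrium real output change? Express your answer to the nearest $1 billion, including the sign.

+$2,789 billion

MPC = 1 − MPS = 1 − 0.09 = 0.91.
Expenditure multiplier = 1/(1 − c + m) = 1/(1 − 0.91 + 0.13) = 1/0.22 ≈ 4.545.
ΔG contributes k·ΔG = (+$418 billion) / 0.22 = +$1,900 billion.
ΔT of −$215 billion changes first-round spending by −c·ΔT = +$195.65 billion, contributing k·(−c·ΔT) = (+$195.65 billion) / 0.22 ≈ +$889.3 billion.
Net ΔY = k(ΔG − c·ΔT) = (+$613.65 billion) / 0.22 ≈ +$2,789 billion.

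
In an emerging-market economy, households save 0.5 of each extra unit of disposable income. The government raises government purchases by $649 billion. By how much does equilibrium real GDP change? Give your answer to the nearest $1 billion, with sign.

MPC = 1 − MPS = 1 − 0.5 = 0.5.
Government-spending multiplier = 1/(1 − MPC) = 1/(1 − 0.5) = 1/0.5 = 2.
ΔY = k × ΔG = (+$649 billion) / 0.5 = +$1,298 billion.

+$1,298 billion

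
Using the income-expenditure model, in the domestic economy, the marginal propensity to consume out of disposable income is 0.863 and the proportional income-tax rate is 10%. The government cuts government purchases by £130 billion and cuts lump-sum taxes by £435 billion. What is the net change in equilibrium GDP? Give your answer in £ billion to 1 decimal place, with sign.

Expenditure multiplier = 1/(1 − c(1−t)) = 1/(1 − 0.863×0.9) = 1/0.2233 ≈ 4.478.
ΔG contributes k·ΔG = (−£130 billion) / 0.2233 ≈ −£582.2 billion.
ΔT of −£435 billion changes first-round spending by −c·ΔT = +£375.405 billion, contributing k·(−c·ΔT) = (+£375.405 billion) / 0.2233 ≈ +£1,681.2 billion.
Net ΔY = k(ΔG − c·ΔT) = (+£245.405 billion) / 0.2233 ≈ +£1,099 billion.

+£1,099.0 billion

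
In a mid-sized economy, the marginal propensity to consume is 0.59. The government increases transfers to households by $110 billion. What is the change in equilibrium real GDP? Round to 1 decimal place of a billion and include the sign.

The transfer change shifts disposable income by +$110 billion, so first-round consumption changes by c·ΔTR = 0.59 × (+$110 billion) = +$64.9 billion.
Expenditure multiplier = 1/(1 − MPC) = 1/(1 − 0.59) = 1/0.41 ≈ 2.439.
The transfer multiplier is c × k ≈ 1.439, so ΔY = k × (c·ΔTR) = (+$64.9 billion) / 0.41 ≈ +$158.3 billion.

+$158.3 billion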